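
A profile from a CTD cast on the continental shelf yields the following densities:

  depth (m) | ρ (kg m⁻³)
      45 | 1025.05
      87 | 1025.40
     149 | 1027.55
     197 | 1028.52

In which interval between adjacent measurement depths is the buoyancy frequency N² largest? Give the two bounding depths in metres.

Compute the density gradient over each adjacent pair:
  45–87 m: Δρ/Δz = 0.35/42 = 8.3 × 10⁻³ kg m⁻⁴
  87–149 m: Δρ/Δz = 2.15/62 = 0.035 kg m⁻⁴
  149–197 m: Δρ/Δz = 0.97/48 = 0.020 kg m⁻⁴
The largest gradient is in the 87–149 m interval — the pycnocline.

87–149 m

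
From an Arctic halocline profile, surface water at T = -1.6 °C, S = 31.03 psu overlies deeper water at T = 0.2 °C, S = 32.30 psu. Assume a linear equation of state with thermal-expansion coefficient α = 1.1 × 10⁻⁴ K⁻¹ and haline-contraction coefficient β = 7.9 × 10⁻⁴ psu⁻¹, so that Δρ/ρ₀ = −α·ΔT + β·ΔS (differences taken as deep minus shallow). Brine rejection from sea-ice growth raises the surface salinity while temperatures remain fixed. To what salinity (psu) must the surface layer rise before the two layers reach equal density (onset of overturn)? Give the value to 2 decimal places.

32.05 psu

Neutral buoyancy requires −α(T_deep − T_surf) + β(S_deep − S_surf′) = 0.
S_surf′ = S_deep − (α/β)·ΔT = 32.30 − (1.1 × 10⁻⁴/7.9 × 10⁻⁴)·(+1.8) = 32.0494 psu.
Increase required: 32.0494 − 31.03 = 1.0194 psu.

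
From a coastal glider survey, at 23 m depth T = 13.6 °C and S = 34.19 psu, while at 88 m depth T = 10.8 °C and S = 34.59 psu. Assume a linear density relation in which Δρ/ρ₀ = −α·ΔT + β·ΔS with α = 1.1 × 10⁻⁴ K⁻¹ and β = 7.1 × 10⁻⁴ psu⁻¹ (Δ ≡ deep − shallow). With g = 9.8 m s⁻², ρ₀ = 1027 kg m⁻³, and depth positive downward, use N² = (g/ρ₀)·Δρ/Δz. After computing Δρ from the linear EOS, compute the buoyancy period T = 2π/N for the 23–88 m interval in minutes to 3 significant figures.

11.1 min

ΔT = -2.8 K, ΔS = +0.40 psu (deep − shallow).
Δρ/ρ₀ = −αΔT + βΔS = 3.08 × 10⁻⁴ + 2.84 × 10⁻⁴ = 5.92 × 10⁻⁴, so Δρ ≈ 0.6080 kg m⁻³.
N² = (g/ρ₀)·Δρ/Δz = g·(Δρ/ρ₀)/Δz = 9.8 × 5.92 × 10⁻⁴ / 65 = 8.9255 × 10⁻⁵ s⁻².
N = √(8.9255 × 10⁻⁵) = 9.4475 × 10⁻³ rad s⁻¹ → T = 2π/N = 665.06 s = 11.084 min ≈ 11.1 min.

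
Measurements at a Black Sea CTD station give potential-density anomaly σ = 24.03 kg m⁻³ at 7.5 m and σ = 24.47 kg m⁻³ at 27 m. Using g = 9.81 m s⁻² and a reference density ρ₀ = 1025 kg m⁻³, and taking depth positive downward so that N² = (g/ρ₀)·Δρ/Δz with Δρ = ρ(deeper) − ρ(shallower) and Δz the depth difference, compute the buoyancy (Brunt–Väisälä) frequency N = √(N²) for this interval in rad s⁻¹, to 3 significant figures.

0.0147 rad s⁻¹

Δρ = 1024.47 − 1024.03 = 0.44 kg m⁻³ over Δz = 27 − 7.5 = 19.5 m.
N² = (9.81/1025) × (0.44/19.5) = 2.1595 × 10⁻⁴ s⁻².
N = √(2.1595 × 10⁻⁴) = 0.014695 rad s⁻¹ ≈ 0.0147 rad s⁻¹.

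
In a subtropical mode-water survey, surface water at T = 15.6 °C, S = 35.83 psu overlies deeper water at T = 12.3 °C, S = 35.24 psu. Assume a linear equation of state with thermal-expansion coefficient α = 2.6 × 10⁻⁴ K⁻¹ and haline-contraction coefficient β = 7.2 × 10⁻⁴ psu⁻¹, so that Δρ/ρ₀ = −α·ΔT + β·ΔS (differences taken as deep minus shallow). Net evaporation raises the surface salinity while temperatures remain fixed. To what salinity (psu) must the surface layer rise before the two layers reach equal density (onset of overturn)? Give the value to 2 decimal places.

36.43 psu

Neutral buoyancy requires −α(T_deep − T_surf) + β(S_deep − S_surf′) = 0.
S_surf′ = S_deep − (α/β)·ΔT = 35.24 − (2.6 × 10⁻⁴/7.2 × 10⁻⁴)·(-3.3) = 36.4317 psu.
Increase required: 36.4317 − 35.83 = 0.6017 psu.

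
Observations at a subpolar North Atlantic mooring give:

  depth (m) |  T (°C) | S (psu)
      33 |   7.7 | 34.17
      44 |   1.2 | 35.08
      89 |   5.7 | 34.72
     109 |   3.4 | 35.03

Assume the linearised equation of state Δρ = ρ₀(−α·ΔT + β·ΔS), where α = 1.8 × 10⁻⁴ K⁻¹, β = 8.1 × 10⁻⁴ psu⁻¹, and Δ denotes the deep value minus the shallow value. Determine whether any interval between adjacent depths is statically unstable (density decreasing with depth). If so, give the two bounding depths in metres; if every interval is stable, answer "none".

44–89 m

Evaluate Δρ/ρ₀ = −αΔT + βΔS across each adjacent pair:
  33–44 m: −αΔT+βΔS = −(1.8 × 10⁻⁴)(-6.5)+(8.1 × 10⁻⁴)(+0.91) = 1.9 × 10⁻³ → stable
  44–89 m: −αΔT+βΔS = −(1.8 × 10⁻⁴)(+4.5)+(8.1 × 10⁻⁴)(-0.36) = -1.1 × 10⁻³ → UNSTABLE
  89–109 m: −αΔT+βΔS = −(1.8 × 10⁻⁴)(-2.3)+(8.1 × 10⁻⁴)(+0.31) = 6.7 × 10⁻⁴ → stable
The 44–89 m interval has Δρ < 0: lighter water underlies denser water.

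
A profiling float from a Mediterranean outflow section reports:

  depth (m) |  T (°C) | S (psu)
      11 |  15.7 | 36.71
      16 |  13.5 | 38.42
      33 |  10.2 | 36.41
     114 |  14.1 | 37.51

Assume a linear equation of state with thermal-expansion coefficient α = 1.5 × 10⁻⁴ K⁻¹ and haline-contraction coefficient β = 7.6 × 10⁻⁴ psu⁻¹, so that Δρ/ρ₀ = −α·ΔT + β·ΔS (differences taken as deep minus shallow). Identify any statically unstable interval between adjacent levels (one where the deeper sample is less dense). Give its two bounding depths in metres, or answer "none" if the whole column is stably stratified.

16–33 m

Evaluate Δρ/ρ₀ = −αΔT + βΔS across each adjacent pair:
  11–16 m: −αΔT+βΔS = −(1.5 × 10⁻⁴)(-2.2)+(7.6 × 10⁻⁴)(+1.71) = 1.6 × 10⁻³ → stable
  16–33 m: −αΔT+βΔS = −(1.5 × 10⁻⁴)(-3.3)+(7.6 × 10⁻⁴)(-2.01) = -1.0 × 10⁻³ → UNSTABLE
  33–114 m: −αΔT+βΔS = −(1.5 × 10⁻⁴)(+3.9)+(7.6 × 10⁻⁴)(+1.10) = 2.5 × 10⁻⁴ → stable
The 16–33 m interval has Δρ < 0: lighter water underlies denser water.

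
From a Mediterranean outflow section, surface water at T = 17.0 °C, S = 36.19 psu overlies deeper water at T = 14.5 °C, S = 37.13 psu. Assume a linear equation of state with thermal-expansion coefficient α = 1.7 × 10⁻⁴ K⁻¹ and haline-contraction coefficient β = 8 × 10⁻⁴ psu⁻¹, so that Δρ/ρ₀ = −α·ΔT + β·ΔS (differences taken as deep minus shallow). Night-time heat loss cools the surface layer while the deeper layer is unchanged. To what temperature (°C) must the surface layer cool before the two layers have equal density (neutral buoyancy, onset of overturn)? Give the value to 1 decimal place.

10.1 °C

Neutral buoyancy requires Δρ = 0, i.e. −α(T_deep − T_surf′) + β(S_deep − S_surf) = 0.
T_surf′ = T_deep − (β/α)·ΔS = 14.5 − (8 × 10⁻⁴/1.7 × 10⁻⁴)·(+0.94) = 10.076 °C.
Cooling required: 17.0 − (10.076) = 6.924 °C.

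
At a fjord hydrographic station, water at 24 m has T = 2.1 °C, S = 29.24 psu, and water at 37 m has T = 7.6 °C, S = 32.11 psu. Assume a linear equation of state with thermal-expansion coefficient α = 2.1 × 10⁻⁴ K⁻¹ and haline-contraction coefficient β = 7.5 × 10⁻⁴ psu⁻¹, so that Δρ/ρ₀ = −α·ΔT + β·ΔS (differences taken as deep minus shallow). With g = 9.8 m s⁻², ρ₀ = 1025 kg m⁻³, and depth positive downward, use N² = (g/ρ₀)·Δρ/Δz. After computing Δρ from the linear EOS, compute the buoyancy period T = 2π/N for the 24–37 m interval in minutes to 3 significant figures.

ΔT = +5.5 K, ΔS = +2.87 psu (deep − shallow).
Δρ/ρ₀ = −αΔT + βΔS = -1.155 × 10⁻³ + 2.1525 × 10⁻³ = 9.975 × 10⁻⁴, so Δρ ≈ 1.022 kg m⁻³.
N² = (g/ρ₀)·Δρ/Δz = g·(Δρ/ρ₀)/Δz = 9.8 × 9.975 × 10⁻⁴ / 13 = 7.5196 × 10⁻⁴ s⁻².
N = √(7.5196 × 10⁻⁴) = 0.027422 rad s⁻¹ → T = 2π/N = 229.13 s = 3.8188 min ≈ 3.82 min.

3.82 min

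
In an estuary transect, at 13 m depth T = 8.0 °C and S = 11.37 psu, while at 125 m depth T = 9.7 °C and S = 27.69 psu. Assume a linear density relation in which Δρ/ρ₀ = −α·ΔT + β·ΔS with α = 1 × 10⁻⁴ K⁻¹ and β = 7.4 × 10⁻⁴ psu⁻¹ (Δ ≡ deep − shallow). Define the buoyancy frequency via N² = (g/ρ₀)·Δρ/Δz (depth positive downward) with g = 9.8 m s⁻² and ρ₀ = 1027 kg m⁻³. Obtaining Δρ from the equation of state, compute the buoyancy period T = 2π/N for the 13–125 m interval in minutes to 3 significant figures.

3.24 min

ΔT = +1.7 K, ΔS = +16.32 psu (deep − shallow).
Δρ/ρ₀ = −αΔT + βΔS = -1.70 × 10⁻⁴ + 0.0120768 = 0.0119068, so Δρ ≈ 12.23 kg m⁻³.
N² = (g/ρ₀)·Δρ/Δz = g·(Δρ/ρ₀)/Δz = 9.8 × 0.0119068 / 112 = 1.0418 × 10⁻³ s⁻².
N = √(1.0418 × 10⁻³) = 0.032277 rad s⁻¹ → T = 2π/N = 194.66 s = 3.2443 min ≈ 3.24 min.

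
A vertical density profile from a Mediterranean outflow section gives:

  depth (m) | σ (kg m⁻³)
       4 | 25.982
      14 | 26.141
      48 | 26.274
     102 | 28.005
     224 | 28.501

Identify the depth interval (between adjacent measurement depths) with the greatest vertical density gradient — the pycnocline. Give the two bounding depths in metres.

48–102 m

Compute the density gradient over each adjacent pair:
  4–14 m: Δρ/Δz = 0.159/10 = 0.016 kg m⁻⁴
  14–48 m: Δρ/Δz = 0.133/34 = 3.9 × 10⁻³ kg m⁻⁴
  48–102 m: Δρ/Δz = 1.731/54 = 0.032 kg m⁻⁴
  102–224 m: Δρ/Δz = 0.496/122 = 4.1 × 10⁻³ kg m⁻⁴
The largest gradient is in the 48–102 m interval — the pycnocline.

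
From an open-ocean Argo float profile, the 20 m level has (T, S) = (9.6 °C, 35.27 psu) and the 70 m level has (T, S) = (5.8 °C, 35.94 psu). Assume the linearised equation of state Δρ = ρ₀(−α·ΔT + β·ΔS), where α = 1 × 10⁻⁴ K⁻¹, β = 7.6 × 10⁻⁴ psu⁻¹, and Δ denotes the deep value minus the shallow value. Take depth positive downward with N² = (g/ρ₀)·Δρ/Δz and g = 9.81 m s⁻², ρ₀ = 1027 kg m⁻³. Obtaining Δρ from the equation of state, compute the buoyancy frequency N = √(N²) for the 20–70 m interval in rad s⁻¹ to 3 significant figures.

0.0132 rad s⁻¹

ΔT = -3.8 K, ΔS = +0.67 psu (deep − shallow).
Δρ/ρ₀ = −αΔT + βΔS = 3.80 × 10⁻⁴ + 5.092 × 10⁻⁴ = 8.892 × 10⁻⁴, so Δρ ≈ 0.9132 kg m⁻³.
N² = (g/ρ₀)·Δρ/Δz = g·(Δρ/ρ₀)/Δz = 9.81 × 8.892 × 10⁻⁴ / 50 = 1.7446 × 10⁻⁴ s⁻².
N = √(1.7446 × 10⁻⁴) = 0.013208 rad s⁻¹ ≈ 0.0132 rad s⁻¹.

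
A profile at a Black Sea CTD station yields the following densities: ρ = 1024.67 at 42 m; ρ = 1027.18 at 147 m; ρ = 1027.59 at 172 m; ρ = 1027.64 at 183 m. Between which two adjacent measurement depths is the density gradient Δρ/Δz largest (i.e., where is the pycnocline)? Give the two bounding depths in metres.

Compute the density gradient over each adjacent pair:
  42–147 m: Δρ/Δz = 2.51/105 = 0.024 kg m⁻⁴
  147–172 m: Δρ/Δz = 0.41/25 = 0.016 kg m⁻⁴
  172–183 m: Δρ/Δz = 0.05/11 = 4.5 × 10⁻³ kg m⁻⁴
The largest gradient is in the 42–147 m interval — the pycnocline.

42–147 m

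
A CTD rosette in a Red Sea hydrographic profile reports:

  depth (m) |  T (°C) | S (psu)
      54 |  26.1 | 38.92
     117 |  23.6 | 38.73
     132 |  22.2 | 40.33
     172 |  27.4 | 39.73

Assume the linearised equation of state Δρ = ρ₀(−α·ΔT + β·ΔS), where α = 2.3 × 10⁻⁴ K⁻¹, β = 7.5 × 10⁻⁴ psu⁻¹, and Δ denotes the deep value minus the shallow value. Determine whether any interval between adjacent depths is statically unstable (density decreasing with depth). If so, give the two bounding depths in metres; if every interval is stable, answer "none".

132–172 m

Evaluate Δρ/ρ₀ = −αΔT + βΔS across each adjacent pair:
  54–117 m: −αΔT+βΔS = −(2.3 × 10⁻⁴)(-2.5)+(7.5 × 10⁻⁴)(-0.19) = 4.3 × 10⁻⁴ → stable
  117–132 m: −αΔT+βΔS = −(2.3 × 10⁻⁴)(-1.4)+(7.5 × 10⁻⁴)(+1.60) = 1.5 × 10⁻³ → stable
  132–172 m: −αΔT+βΔS = −(2.3 × 10⁻⁴)(+5.2)+(7.5 × 10⁻⁴)(-0.60) = -1.6 × 10⁻³ → UNSTABLE
The 132–172 m interval has Δρ < 0: lighter water underlies denser water.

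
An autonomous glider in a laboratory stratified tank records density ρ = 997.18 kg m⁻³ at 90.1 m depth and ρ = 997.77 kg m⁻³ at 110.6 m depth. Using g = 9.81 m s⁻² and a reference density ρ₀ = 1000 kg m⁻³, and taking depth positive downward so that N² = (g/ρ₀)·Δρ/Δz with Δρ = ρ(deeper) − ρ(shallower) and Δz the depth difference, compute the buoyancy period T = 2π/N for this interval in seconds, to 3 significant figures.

374 s

Δρ = 997.77 − 997.18 = 0.59 kg m⁻³ over Δz = 110.6 − 90.1 = 20.5 m.
N² = (9.81/1000) × (0.59/20.5) = 2.8234 × 10⁻⁴ s⁻².
N = √(2.8234 × 10⁻⁴) = 0.016803 rad s⁻¹, so T = 2π/N = 373.93 s ≈ 374 s.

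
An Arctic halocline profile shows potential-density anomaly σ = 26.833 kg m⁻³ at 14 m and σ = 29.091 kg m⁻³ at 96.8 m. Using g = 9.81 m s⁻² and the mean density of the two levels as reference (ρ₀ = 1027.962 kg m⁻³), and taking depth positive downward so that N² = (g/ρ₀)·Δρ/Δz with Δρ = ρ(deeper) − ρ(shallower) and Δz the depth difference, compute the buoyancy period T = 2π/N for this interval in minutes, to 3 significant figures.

Δρ = 1029.091 − 1026.833 = 2.258 kg m⁻³ over Δz = 96.8 − 14 = 82.8 m.
N² = (9.81/1027.962) × (2.258/82.8) = 2.6025 × 10⁻⁴ s⁻².
N = √(2.6025 × 10⁻⁴) = 0.016132 rad s⁻¹, so T = 2π/N = 389.49 s = 6.4915 min ≈ 6.49 min.

6.49 min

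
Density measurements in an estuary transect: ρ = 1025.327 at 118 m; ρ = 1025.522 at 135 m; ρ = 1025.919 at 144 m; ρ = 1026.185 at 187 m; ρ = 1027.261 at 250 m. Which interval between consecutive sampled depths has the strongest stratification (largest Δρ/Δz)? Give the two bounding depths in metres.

135–144 m

Compute the density gradient over each adjacent pair:
  118–135 m: Δρ/Δz = 0.195/17 = 0.011 kg m⁻⁴
  135–144 m: Δρ/Δz = 0.397/9 = 0.044 kg m⁻⁴
  144–187 m: Δρ/Δz = 0.266/43 = 6.2 × 10⁻³ kg m⁻⁴
  187–250 m: Δρ/Δz = 1.076/63 = 0.017 kg m⁻⁴
The largest gradient is in the 135–144 m interval — the pycnocline.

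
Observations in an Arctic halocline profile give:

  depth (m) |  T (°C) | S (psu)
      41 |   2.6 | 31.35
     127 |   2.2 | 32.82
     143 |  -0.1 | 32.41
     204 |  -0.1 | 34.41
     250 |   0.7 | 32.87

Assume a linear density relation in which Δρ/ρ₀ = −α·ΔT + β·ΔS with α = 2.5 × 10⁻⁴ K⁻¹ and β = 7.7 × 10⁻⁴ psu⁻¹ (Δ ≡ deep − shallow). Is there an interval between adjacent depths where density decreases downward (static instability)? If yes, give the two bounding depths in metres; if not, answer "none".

204–250 m

Evaluate Δρ/ρ₀ = −αΔT + βΔS across each adjacent pair:
  41–127 m: −αΔT+βΔS = −(2.5 × 10⁻⁴)(-0.4)+(7.7 × 10⁻⁴)(+1.47) = 1.2 × 10⁻³ → stable
  127–143 m: −αΔT+βΔS = −(2.5 × 10⁻⁴)(-2.3)+(7.7 × 10⁻⁴)(-0.41) = 2.6 × 10⁻⁴ → stable
  143–204 m: −αΔT+βΔS = −(2.5 × 10⁻⁴)(+0.0)+(7.7 × 10⁻⁴)(+2.00) = 1.5 × 10⁻³ → stable
  204–250 m: −αΔT+βΔS = −(2.5 × 10⁻⁴)(+0.8)+(7.7 × 10⁻⁴)(-1.54) = -1.4 × 10⁻³ → UNSTABLE
The 204–250 m interval has Δρ < 0: lighter water underlies denser water.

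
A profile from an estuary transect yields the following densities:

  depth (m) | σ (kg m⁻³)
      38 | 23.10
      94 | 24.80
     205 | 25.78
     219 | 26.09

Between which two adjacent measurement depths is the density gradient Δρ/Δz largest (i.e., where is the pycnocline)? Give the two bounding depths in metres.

Compute the density gradient over each adjacent pair:
  38–94 m: Δρ/Δz = 1.70/56 = 0.030 kg m⁻⁴
  94–205 m: Δρ/Δz = 0.98/111 = 8.8 × 10⁻³ kg m⁻⁴
  205–219 m: Δρ/Δz = 0.31/14 = 0.022 kg m⁻⁴
The largest gradient is in the 38–94 m interval — the pycnocline.

38–94 m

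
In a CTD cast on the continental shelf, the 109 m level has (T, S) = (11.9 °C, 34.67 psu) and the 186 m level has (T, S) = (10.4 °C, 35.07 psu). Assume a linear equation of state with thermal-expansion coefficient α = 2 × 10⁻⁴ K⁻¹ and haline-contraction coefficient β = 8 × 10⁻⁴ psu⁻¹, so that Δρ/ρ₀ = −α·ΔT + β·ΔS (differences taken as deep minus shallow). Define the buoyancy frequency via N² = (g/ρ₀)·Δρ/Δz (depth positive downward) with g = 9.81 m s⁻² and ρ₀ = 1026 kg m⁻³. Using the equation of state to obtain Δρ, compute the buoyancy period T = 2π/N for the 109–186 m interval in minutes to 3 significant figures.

11.8 min

ΔT = -1.5 K, ΔS = +0.40 psu (deep − shallow).
Δρ/ρ₀ = −αΔT + βΔS = 3.00 × 10⁻⁴ + 3.20 × 10⁻⁴ = 6.20 × 10⁻⁴, so Δρ ≈ 0.6361 kg m⁻³.
N² = (g/ρ₀)·Δρ/Δz = g·(Δρ/ρ₀)/Δz = 9.81 × 6.20 × 10⁻⁴ / 77 = 7.8990 × 10⁻⁵ s⁻².
N = √(7.8990 × 10⁻⁵) = 8.8876 × 10⁻³ rad s⁻¹ → T = 2π/N = 706.96 s = 11.783 min ≈ 11.8 min.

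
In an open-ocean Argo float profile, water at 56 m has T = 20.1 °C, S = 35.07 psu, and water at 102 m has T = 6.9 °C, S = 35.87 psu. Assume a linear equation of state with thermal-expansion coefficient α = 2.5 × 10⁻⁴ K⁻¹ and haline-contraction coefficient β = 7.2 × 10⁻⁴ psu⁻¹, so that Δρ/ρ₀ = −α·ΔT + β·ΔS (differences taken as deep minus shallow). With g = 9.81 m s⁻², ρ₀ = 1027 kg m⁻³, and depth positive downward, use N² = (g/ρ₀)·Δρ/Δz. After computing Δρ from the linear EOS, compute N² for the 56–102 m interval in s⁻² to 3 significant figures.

ΔT = -13.2 K, ΔS = +0.80 psu (deep − shallow).
Δρ/ρ₀ = −αΔT + βΔS = 3.30 × 10⁻³ + 5.76 × 10⁻⁴ = 3.876 × 10⁻³, so Δρ ≈ 3.981 kg m⁻³.
N² = (g/ρ₀)·Δρ/Δz = g·(Δρ/ρ₀)/Δz = 9.81 × 3.876 × 10⁻³ / 46 = 8.2660 × 10⁻⁴ s⁻² ≈ 8.27 × 10⁻⁴ s⁻².

8.27 × 10⁻⁴ s⁻²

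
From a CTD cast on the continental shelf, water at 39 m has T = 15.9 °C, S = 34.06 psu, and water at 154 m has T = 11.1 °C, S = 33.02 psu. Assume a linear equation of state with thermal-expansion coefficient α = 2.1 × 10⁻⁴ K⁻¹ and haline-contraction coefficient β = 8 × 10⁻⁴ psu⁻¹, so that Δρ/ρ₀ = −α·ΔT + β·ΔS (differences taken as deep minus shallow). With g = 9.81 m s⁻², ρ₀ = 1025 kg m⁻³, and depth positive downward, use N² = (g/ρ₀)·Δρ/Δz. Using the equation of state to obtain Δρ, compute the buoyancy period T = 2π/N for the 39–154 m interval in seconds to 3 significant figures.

1.62 × 10³ s

ΔT = -4.8 K, ΔS = -1.04 psu (deep − shallow).
Δρ/ρ₀ = −αΔT + βΔS = 1.008 × 10⁻³ − 8.32 × 10⁻⁴ = 1.76 × 10⁻⁴, so Δρ ≈ 0.1804 kg m⁻³.
N² = (g/ρ₀)·Δρ/Δz = g·(Δρ/ρ₀)/Δz = 9.81 × 1.76 × 10⁻⁴ / 115 = 1.5014 × 10⁻⁵ s⁻².
N = √(1.5014 × 10⁻⁵) = 3.8748 × 10⁻³ rad s⁻¹ → T = 2π/N = 1.6216 × 10³ s ≈ 1.62 × 10³ s.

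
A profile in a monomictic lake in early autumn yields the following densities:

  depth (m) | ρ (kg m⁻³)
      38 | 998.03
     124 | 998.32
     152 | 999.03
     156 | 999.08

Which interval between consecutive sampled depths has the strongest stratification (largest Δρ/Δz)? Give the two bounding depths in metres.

124–152 m

Compute the density gradient over each adjacent pair:
  38–124 m: Δρ/Δz = 0.29/86 = 3.4 × 10⁻³ kg m⁻⁴
  124–152 m: Δρ/Δz = 0.71/28 = 0.025 kg m⁻⁴
  152–156 m: Δρ/Δz = 0.05/4 = 0.013 kg m⁻⁴
The largest gradient is in the 124–152 m interval — the pycnocline.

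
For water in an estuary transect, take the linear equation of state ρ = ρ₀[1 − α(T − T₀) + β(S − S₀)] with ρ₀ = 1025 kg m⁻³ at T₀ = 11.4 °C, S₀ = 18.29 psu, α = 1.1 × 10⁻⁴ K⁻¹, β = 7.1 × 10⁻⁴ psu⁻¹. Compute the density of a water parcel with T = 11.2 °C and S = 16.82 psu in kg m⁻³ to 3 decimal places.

T − T₀ = -0.2 K, S − S₀ = -1.47 psu.
Bracket = 1 − α·(-0.2) + β·(-1.47) = 1 + (-1.0217 × 10⁻³) = 0.9989783.
ρ = 1025 × 0.9989783 = 1023.953 kg m⁻³.

1023.953 kg m⁻³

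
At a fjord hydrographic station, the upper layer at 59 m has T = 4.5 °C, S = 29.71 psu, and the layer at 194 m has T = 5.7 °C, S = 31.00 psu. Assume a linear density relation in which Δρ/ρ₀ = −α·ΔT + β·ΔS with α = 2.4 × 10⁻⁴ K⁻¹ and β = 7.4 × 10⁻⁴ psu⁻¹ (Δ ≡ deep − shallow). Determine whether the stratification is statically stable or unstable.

ΔT = 5.7 − 4.5 = +1.2 K and ΔS = 31.00 − 29.71 = +1.29 psu (deep − shallow).
−αΔT = -2.88 × 10⁻⁴; βΔS = 9.546 × 10⁻⁴; sum Δρ/ρ₀ = 6.666 × 10⁻⁴.
Δρ/ρ₀ > 0, so Δρ > 0: deeper water is denser → statically stable.

stable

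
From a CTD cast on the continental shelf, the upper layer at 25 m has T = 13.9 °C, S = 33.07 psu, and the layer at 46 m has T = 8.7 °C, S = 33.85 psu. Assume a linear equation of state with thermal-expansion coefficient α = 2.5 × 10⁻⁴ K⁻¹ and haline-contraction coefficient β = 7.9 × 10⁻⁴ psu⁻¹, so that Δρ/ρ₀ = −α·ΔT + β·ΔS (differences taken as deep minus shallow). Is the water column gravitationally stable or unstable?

stable

ΔT = 8.7 − 13.9 = -5.2 K and ΔS = 33.85 − 33.07 = +0.78 psu (deep − shallow).
−αΔT = 1.30 × 10⁻³; βΔS = 6.162 × 10⁻⁴; sum Δρ/ρ₀ = 1.9162 × 10⁻³.
Δρ/ρ₀ > 0, so Δρ > 0: deeper water is denser → statically stable.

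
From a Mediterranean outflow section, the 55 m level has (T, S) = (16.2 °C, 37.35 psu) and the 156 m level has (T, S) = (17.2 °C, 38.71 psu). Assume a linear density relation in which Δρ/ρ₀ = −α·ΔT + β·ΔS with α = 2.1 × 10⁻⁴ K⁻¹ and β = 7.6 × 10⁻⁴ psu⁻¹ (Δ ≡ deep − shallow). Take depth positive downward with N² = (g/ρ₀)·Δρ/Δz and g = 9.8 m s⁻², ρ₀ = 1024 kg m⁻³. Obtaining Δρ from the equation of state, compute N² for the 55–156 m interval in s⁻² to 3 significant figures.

7.99 × 10⁻⁵ s⁻²

ΔT = +1.0 K, ΔS = +1.36 psu (deep − shallow).
Δρ/ρ₀ = −αΔT + βΔS = -2.10 × 10⁻⁴ + 1.0336 × 10⁻³ = 8.236 × 10⁻⁴, so Δρ ≈ 0.8434 kg m⁻³.
N² = (g/ρ₀)·Δρ/Δz = g·(Δρ/ρ₀)/Δz = 9.8 × 8.236 × 10⁻⁴ / 101 = 7.9914 × 10⁻⁵ s⁻² ≈ 7.99 × 10⁻⁵ s⁻².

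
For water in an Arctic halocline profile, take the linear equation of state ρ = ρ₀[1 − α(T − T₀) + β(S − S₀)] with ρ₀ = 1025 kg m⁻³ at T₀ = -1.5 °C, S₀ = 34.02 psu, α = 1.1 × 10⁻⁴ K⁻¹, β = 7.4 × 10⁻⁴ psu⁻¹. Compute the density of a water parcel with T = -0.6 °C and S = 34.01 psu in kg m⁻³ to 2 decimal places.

1024.89 kg m⁻³

T − T₀ = +0.9 K, S − S₀ = -0.01 psu.
Bracket = 1 − α·(+0.9) + β·(-0.01) = 1 + (-1.064 × 10⁻⁴) = 0.9998936.
ρ = 1025 × 0.9998936 = 1024.89 kg m⁻³.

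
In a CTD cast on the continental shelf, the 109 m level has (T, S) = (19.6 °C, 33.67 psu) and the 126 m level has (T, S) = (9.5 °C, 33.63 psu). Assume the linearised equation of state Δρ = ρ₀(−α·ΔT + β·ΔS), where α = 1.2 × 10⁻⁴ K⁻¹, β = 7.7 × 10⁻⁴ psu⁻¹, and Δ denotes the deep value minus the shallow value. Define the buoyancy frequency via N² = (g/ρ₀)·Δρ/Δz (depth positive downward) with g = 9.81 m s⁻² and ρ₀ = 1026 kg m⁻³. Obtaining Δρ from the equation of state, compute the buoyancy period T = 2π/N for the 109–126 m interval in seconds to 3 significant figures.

ΔT = -10.1 K, ΔS = -0.04 psu (deep − shallow).
Δρ/ρ₀ = −αΔT + βΔS = 1.212 × 10⁻³ − 3.08 × 10⁻⁵ = 1.1812 × 10⁻³, so Δρ ≈ 1.212 kg m⁻³.
N² = (g/ρ₀)·Δρ/Δz = g·(Δρ/ρ₀)/Δz = 9.81 × 1.1812 × 10⁻³ / 17 = 6.8162 × 10⁻⁴ s⁻².
N = √(6.8162 × 10⁻⁴) = 0.026108 rad s⁻¹ → T = 2π/N = 240.66 s ≈ 241 s.

241 s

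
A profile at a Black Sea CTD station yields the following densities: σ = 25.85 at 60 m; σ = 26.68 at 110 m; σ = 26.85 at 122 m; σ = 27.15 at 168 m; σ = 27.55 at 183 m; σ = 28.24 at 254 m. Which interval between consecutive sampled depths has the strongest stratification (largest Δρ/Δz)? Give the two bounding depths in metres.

168–183 m

Compute the density gradient over each adjacent pair:
  60–110 m: Δρ/Δz = 0.83/50 = 0.017 kg m⁻⁴
  110–122 m: Δρ/Δz = 0.17/12 = 0.014 kg m⁻⁴
  122–168 m: Δρ/Δz = 0.30/46 = 6.5 × 10⁻³ kg m⁻⁴
  168–183 m: Δρ/Δz = 0.40/15 = 0.027 kg m⁻⁴
  183–254 m: Δρ/Δz = 0.69/71 = 9.7 × 10⁻³ kg m⁻⁴
The largest gradient is in the 168–183 m interval — the pycnocline.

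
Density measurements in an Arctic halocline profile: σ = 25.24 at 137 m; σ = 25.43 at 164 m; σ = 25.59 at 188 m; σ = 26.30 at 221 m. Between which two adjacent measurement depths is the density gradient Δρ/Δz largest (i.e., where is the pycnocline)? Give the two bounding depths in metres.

188–221 m

Compute the density gradient over each adjacent pair:
  137–164 m: Δρ/Δz = 0.19/27 = 7.0 × 10⁻³ kg m⁻⁴
  164–188 m: Δρ/Δz = 0.16/24 = 6.7 × 10⁻³ kg m⁻⁴
  188–221 m: Δρ/Δz = 0.71/33 = 0.022 kg m⁻⁴
The largest gradient is in the 188–221 m interval — the pycnocline.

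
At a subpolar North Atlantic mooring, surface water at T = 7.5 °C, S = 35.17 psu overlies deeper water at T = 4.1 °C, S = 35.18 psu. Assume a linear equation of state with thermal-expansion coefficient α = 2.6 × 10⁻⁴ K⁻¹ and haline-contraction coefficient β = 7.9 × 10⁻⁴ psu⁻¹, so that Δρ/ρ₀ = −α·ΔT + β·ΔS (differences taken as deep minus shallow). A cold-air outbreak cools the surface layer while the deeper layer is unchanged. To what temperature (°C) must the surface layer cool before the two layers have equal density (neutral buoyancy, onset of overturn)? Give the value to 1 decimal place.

4.1 °C

Neutral buoyancy requires Δρ = 0, i.e. −α(T_deep − T_surf′) + β(S_deep − S_surf) = 0.
T_surf′ = T_deep − (β/α)·ΔS = 4.1 − (7.9 × 10⁻⁴/2.6 × 10⁻⁴)·(+0.01) = 4.070 °C.
Cooling required: 7.5 − (4.070) = 3.430 °C.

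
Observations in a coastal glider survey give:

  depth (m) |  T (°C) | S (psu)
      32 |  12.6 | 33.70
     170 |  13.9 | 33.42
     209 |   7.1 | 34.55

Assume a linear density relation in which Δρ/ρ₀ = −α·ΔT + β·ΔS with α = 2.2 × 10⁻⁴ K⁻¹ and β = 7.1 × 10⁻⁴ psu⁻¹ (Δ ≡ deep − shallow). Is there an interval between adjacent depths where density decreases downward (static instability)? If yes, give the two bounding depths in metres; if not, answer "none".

32–170 m

Evaluate Δρ/ρ₀ = −αΔT + βΔS across each adjacent pair:
  32–170 m: −αΔT+βΔS = −(2.2 × 10⁻⁴)(+1.3)+(7.1 × 10⁻⁴)(-0.28) = -4.8 × 10⁻⁴ → UNSTABLE
  170–209 m: −αΔT+βΔS = −(2.2 × 10⁻⁴)(-6.8)+(7.1 × 10⁻⁴)(+1.13) = 2.3 × 10⁻³ → stable
The 32–170 m interval has Δρ < 0: lighter water underlies denser water.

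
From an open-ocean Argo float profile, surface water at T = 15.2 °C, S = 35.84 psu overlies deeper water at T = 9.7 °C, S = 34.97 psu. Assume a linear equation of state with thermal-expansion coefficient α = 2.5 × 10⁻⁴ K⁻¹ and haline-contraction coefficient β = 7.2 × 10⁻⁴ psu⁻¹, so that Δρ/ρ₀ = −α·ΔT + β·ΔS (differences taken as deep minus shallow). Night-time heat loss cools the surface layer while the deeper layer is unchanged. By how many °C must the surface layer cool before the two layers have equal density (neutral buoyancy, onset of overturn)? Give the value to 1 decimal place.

3.0 °C

Neutral buoyancy requires Δρ = 0, i.e. −α(T_deep − T_surf′) + β(S_deep − S_surf) = 0.
T_surf′ = T_deep − (β/α)·ΔS = 9.7 − (7.2 × 10⁻⁴/2.5 × 10⁻⁴)·(-0.87) = 12.206 °C.
Cooling required: 15.2 − (12.206) = 2.994 °C.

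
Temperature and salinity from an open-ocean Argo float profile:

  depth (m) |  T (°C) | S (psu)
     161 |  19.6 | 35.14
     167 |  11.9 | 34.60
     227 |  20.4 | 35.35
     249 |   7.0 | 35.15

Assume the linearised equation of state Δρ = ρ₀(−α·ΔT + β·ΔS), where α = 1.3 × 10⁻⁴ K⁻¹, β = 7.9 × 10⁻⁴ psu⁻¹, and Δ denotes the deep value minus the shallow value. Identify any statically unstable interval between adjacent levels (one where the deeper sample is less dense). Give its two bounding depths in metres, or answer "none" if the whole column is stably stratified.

Evaluate Δρ/ρ₀ = −αΔT + βΔS across each adjacent pair:
  161–167 m: −αΔT+βΔS = −(1.3 × 10⁻⁴)(-7.7)+(7.9 × 10⁻⁴)(-0.54) = 5.7 × 10⁻⁴ → stable
  167–227 m: −αΔT+βΔS = −(1.3 × 10⁻⁴)(+8.5)+(7.9 × 10⁻⁴)(+0.75) = -5.1 × 10⁻⁴ → UNSTABLE
  227–249 m: −αΔT+βΔS = −(1.3 × 10⁻⁴)(-13.4)+(7.9 × 10⁻⁴)(-0.20) = 1.6 × 10⁻³ → stable
The 167–227 m interval has Δρ < 0: lighter water underlies denser water.

167–227 m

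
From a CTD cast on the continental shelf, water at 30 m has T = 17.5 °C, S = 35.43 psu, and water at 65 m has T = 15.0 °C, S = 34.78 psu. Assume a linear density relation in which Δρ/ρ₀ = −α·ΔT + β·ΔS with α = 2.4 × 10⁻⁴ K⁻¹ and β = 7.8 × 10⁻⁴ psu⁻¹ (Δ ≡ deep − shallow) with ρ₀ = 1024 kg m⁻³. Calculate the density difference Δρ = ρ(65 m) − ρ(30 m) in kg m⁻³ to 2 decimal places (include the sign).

ΔT = -2.5 K, ΔS = -0.65 psu (deep − shallow).
Δρ/ρ₀ = −(2.4 × 10⁻⁴)(-2.5) + (7.8 × 10⁻⁴)(-0.65) = 9.30 × 10⁻⁵.
Δρ = 1024 × (9.30 × 10⁻⁵) = +0.10 kg m⁻³.
Positive Δρ: denser below, stable.

+0.10 kg m⁻³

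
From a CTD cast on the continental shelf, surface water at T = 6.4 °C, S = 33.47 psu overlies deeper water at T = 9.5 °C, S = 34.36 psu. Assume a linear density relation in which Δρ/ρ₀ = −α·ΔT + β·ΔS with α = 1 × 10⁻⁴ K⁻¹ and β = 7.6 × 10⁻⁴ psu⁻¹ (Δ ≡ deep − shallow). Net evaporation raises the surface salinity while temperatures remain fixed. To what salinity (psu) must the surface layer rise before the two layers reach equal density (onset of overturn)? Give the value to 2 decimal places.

33.95 psu

Neutral buoyancy requires −α(T_deep − T_surf) + β(S_deep − S_surf′) = 0.
S_surf′ = S_deep − (α/β)·ΔT = 34.36 − (1 × 10⁻⁴/7.6 × 10⁻⁴)·(+3.1) = 33.9521 psu.
Increase required: 33.9521 − 33.47 = 0.4821 psu.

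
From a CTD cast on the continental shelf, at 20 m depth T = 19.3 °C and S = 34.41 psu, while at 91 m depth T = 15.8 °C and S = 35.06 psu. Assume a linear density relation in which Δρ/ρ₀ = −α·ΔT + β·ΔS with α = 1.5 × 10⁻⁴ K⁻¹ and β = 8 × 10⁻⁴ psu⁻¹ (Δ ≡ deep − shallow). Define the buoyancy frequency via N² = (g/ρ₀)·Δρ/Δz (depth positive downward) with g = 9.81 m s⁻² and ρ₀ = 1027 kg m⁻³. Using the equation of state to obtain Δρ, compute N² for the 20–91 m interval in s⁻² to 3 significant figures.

1.44 × 10⁻⁴ s⁻²

ΔT = -3.5 K, ΔS = +0.65 psu (deep − shallow).
Δρ/ρ₀ = −αΔT + βΔS = 5.25 × 10⁻⁴ + 5.20 × 10⁻⁴ = 1.045 × 10⁻³, so Δρ ≈ 1.073 kg m⁻³.
N² = (g/ρ₀)·Δρ/Δz = g·(Δρ/ρ₀)/Δz = 9.81 × 1.045 × 10⁻³ / 71 = 1.4439 × 10⁻⁴ s⁻² ≈ 1.44 × 10⁻⁴ s⁻².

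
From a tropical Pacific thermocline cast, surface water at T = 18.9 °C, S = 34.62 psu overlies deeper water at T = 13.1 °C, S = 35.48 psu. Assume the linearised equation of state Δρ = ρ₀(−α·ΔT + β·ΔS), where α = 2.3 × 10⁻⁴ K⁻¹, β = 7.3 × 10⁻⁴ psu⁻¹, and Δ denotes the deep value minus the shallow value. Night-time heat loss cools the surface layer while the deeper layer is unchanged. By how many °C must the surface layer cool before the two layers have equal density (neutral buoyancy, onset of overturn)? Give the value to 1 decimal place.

8.5 °C

Neutral buoyancy requires Δρ = 0, i.e. −α(T_deep − T_surf′) + β(S_deep − S_surf) = 0.
T_surf′ = T_deep − (β/α)·ΔS = 13.1 − (7.3 × 10⁻⁴/2.3 × 10⁻⁴)·(+0.86) = 10.370 °C.
Cooling required: 18.9 − (10.370) = 8.530 °C.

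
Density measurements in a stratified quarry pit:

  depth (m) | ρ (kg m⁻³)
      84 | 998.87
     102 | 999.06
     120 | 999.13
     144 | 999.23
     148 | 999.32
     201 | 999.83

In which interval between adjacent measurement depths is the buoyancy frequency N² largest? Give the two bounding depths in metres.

144–148 m

Compute the density gradient over each adjacent pair:
  84–102 m: Δρ/Δz = 0.19/18 = 0.011 kg m⁻⁴
  102–120 m: Δρ/Δz = 0.07/18 = 3.9 × 10⁻³ kg m⁻⁴
  120–144 m: Δρ/Δz = 0.10/24 = 4.2 × 10⁻³ kg m⁻⁴
  144–148 m: Δρ/Δz = 0.09/4 = 0.022 kg m⁻⁴
  148–201 m: Δρ/Δz = 0.51/53 = 9.6 × 10⁻³ kg m⁻⁴
The largest gradient is in the 144–148 m interval — the pycnocline.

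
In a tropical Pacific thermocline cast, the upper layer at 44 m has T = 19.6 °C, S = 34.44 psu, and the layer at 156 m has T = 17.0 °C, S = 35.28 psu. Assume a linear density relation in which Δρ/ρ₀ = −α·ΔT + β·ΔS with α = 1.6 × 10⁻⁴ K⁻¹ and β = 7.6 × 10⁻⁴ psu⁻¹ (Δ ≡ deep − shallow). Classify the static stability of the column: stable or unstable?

ΔT = 17.0 − 19.6 = -2.6 K and ΔS = 35.28 − 34.44 = +0.84 psu (deep − shallow).
−αΔT = 4.16 × 10⁻⁴; βΔS = 6.384 × 10⁻⁴; sum Δρ/ρ₀ = 1.0544 × 10⁻³.
Δρ/ρ₀ > 0, so Δρ > 0: deeper water is denser → statically stable.

stable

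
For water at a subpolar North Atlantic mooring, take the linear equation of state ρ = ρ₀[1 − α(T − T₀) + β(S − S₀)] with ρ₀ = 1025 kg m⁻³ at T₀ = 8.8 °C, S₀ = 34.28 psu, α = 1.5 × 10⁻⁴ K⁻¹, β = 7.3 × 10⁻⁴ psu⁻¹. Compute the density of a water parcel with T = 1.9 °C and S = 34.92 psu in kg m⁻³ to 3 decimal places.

T − T₀ = -6.9 K, S − S₀ = +0.64 psu.
Bracket = 1 − α·(-6.9) + β·(+0.64) = 1 + (1.5022 × 10⁻³) = 1.0015022.
ρ = 1025 × 1.0015022 = 1026.540 kg m⁻³.

1026.540 kg m⁻³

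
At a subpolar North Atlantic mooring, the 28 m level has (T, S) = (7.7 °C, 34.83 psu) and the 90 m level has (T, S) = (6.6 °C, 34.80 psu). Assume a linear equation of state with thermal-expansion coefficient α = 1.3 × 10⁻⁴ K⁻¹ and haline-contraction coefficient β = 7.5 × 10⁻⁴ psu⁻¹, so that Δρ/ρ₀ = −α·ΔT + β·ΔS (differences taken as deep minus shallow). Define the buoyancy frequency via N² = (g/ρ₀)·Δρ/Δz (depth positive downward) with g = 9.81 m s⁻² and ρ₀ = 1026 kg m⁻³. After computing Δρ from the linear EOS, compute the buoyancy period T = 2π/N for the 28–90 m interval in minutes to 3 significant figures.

24.0 min

ΔT = -1.1 K, ΔS = -0.03 psu (deep − shallow).
Δρ/ρ₀ = −αΔT + βΔS = 1.43 × 10⁻⁴ − 2.25 × 10⁻⁵ = 1.205 × 10⁻⁴, so Δρ ≈ 0.1236 kg m⁻³.
N² = (g/ρ₀)·Δρ/Δz = g·(Δρ/ρ₀)/Δz = 9.81 × 1.205 × 10⁻⁴ / 62 = 1.9066 × 10⁻⁵ s⁻².
N = √(1.9066 × 10⁻⁵) = 4.3665 × 10⁻³ rad s⁻¹ → T = 2π/N = 1.4390 × 10³ s = 23.983 min ≈ 24.0 min.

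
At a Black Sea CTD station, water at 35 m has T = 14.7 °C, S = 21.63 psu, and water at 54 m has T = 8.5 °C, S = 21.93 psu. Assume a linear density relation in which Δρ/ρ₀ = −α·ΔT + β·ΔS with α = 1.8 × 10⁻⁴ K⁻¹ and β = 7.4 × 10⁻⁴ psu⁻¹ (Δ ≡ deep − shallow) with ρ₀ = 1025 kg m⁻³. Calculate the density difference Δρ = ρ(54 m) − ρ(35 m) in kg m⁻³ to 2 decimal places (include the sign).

ΔT = -6.2 K, ΔS = +0.30 psu (deep − shallow).
Δρ/ρ₀ = −(1.8 × 10⁻⁴)(-6.2) + (7.4 × 10⁻⁴)(+0.30) = 1.338 × 10⁻³.
Δρ = 1025 × (1.338 × 10⁻³) = +1.37 kg m⁻³.
Positive Δρ: denser below, stable.

+1.37 kg m⁻³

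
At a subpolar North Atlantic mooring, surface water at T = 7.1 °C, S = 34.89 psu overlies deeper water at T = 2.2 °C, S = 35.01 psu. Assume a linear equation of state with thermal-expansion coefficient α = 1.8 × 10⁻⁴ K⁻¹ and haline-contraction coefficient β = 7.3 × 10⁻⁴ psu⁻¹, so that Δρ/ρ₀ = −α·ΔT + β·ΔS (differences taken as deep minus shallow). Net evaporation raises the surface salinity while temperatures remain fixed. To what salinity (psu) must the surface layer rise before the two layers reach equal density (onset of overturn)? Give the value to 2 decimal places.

Neutral buoyancy requires −α(T_deep − T_surf) + β(S_deep − S_surf′) = 0.
S_surf′ = S_deep − (α/β)·ΔT = 35.01 − (1.8 × 10⁻⁴/7.3 × 10⁻⁴)·(-4.9) = 36.2182 psu.
Increase required: 36.2182 − 34.89 = 1.3282 psu.

36.22 psu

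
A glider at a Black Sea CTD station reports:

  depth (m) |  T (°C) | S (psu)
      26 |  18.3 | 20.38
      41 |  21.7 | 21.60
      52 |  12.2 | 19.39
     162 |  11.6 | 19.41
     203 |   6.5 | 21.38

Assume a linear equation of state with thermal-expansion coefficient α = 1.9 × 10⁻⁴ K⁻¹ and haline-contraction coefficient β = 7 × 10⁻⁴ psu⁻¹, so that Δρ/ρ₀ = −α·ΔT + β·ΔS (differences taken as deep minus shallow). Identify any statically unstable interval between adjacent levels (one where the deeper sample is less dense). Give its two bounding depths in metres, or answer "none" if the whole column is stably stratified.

Evaluate Δρ/ρ₀ = −αΔT + βΔS across each adjacent pair:
  26–41 m: −αΔT+βΔS = −(1.9 × 10⁻⁴)(+3.4)+(7 × 10⁻⁴)(+1.22) = 2.1 × 10⁻⁴ → stable
  41–52 m: −αΔT+βΔS = −(1.9 × 10⁻⁴)(-9.5)+(7 × 10⁻⁴)(-2.21) = 2.6 × 10⁻⁴ → stable
  52–162 m: −αΔT+βΔS = −(1.9 × 10⁻⁴)(-0.6)+(7 × 10⁻⁴)(+0.02) = 1.3 × 10⁻⁴ → stable
  162–203 m: −αΔT+βΔS = −(1.9 × 10⁻⁴)(-5.1)+(7 × 10⁻⁴)(+1.97) = 2.3 × 10⁻³ → stable
Every interval has Δρ > 0: the column is stably stratified throughout.

none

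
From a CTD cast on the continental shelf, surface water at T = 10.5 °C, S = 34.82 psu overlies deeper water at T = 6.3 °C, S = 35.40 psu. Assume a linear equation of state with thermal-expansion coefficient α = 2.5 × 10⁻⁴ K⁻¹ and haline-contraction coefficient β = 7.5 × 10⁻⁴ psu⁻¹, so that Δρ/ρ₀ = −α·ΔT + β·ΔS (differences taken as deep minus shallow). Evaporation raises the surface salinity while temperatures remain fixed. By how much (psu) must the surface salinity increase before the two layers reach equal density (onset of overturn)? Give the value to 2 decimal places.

Neutral buoyancy requires −α(T_deep − T_surf) + β(S_deep − S_surf′) = 0.
S_surf′ = S_deep − (α/β)·ΔT = 35.40 − (2.5 × 10⁻⁴/7.5 × 10⁻⁴)·(-4.2) = 36.8000 psu.
Increase required: 36.8000 − 34.82 = 1.9800 psu.

1.98 psu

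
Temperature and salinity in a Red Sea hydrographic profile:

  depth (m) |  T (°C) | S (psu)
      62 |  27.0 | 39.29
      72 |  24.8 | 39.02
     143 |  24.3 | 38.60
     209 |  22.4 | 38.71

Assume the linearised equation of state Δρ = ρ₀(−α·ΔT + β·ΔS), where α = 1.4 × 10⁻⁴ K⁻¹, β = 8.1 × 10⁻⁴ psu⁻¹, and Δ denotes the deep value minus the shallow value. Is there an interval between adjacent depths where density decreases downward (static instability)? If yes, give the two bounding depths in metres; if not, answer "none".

72–143 m

Evaluate Δρ/ρ₀ = −αΔT + βΔS across each adjacent pair:
  62–72 m: −αΔT+βΔS = −(1.4 × 10⁻⁴)(-2.2)+(8.1 × 10⁻⁴)(-0.27) = 8.9 × 10⁻⁵ → stable
  72–143 m: −αΔT+βΔS = −(1.4 × 10⁻⁴)(-0.5)+(8.1 × 10⁻⁴)(-0.42) = -2.7 × 10⁻⁴ → UNSTABLE
  143–209 m: −αΔT+βΔS = −(1.4 × 10⁻⁴)(-1.9)+(8.1 × 10⁻⁴)(+0.11) = 3.6 × 10⁻⁴ → stable
The 72–143 m interval has Δρ < 0: lighter water underlies denser water.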